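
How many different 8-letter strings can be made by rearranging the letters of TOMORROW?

3360

The 8 letters of TOMORROW have repeats: O appearing 3 times and R appearing twice.
So there are 8! / (3!·2!) = 3360 distinguishable arrangements.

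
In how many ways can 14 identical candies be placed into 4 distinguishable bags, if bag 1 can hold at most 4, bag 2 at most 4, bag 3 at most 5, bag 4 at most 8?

By stars and bars, unrestricted non-negative solutions to x_1+…+x_4 = 14 number C(14+3,3) = 680.
Subtract solutions that violate a single cap (substitute x_i' = x_i − (cap_i+1)): x_1 ≥ 5 gives C(12,3) = 220; x_2 ≥ 5 gives C(12,3) = 220; x_3 ≥ 6 gives C(11,3) = 165; x_4 ≥ 9 gives C(8,3) = 56. Together 661.
Add back pairs where two caps are both exceeded: 35 + 20 + 1 + 20 + 1 + 0 = 77.
By inclusion–exclusion the count is 680 − 661 + 77 = 96.

96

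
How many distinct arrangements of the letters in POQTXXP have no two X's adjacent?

900

There are 7!/(2!·2!) = 1260 arrangements of POQTXXP in total.
If the two X's are adjacent, glue them into one block, leaving 6 items to arrange: (6)!/(2!) = 360 ways.
Hence 1260 − 360 = 900.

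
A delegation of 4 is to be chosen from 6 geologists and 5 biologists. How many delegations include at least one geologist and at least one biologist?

310

With no constraint there are C(11,4) = 330 possible selections.
Selections missing a whole group: no geologists → C(5,4) = 5; no biologists → C(6,4) = 15.
Both groups omitted at once is impossible, so 330 − 20 = 310.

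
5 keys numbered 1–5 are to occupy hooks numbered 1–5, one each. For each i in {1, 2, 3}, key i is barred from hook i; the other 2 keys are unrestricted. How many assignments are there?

Let Aᵢ (for i ∈ {1, 2, 3}) be the placements that put key i in its forbidden hook. Any j of these fix j positions, leaving (5−j)! ways to fill the rest, and there are C(3,j) ways to pick which j.
By inclusion–exclusion, the number of valid placements is Σ_{j=0}^{3} (−1)^j C(3,j)·(5−j)!.
Computing: 120 − 72 + 18 − 2 = 64.

64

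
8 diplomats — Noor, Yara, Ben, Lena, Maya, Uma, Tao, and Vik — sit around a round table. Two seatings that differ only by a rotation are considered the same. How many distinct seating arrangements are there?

5040

Fix one person's seat to break rotational symmetry; the remaining 7 people can be arranged in (7)! = 5040 ways.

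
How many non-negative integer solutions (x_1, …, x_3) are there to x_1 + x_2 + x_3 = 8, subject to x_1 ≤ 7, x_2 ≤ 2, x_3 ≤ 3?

Without the upper bounds there are C(10,2) = 45 ways to split 8 among 3 variables.
Subtract solutions that violate a single cap (substitute x_i' = x_i − (cap_i+1)): x_1 ≥ 8 gives C(2,2) = 1; x_2 ≥ 3 gives C(7,2) = 21; x_3 ≥ 4 gives C(6,2) = 15. Together 37.
Add back pairs where two caps are both exceeded: 0 + 0 + 3 = 3.
By inclusion–exclusion the count is 45 − 37 + 3 = 11.

11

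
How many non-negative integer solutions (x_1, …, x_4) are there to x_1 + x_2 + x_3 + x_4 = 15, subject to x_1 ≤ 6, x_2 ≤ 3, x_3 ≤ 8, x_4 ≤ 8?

174

By stars and bars, unrestricted non-negative solutions to x_1+…+x_4 = 15 number C(15+3,3) = 816.
Subtract solutions that violate a single cap (substitute x_i' = x_i − (cap_i+1)): x_1 ≥ 7 gives C(11,3) = 165; x_2 ≥ 4 gives C(14,3) = 364; x_3 ≥ 9 gives C(9,3) = 84; x_4 ≥ 9 gives C(9,3) = 84. Together 697.
Add back pairs where two caps are both exceeded: 35 + 0 + 0 + 10 + 10 + 0 = 55.
By inclusion–exclusion the count is 816 − 697 + 55 = 174.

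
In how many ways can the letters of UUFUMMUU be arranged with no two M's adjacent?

126

There are 8!/(5!·2!) = 168 arrangements of UUFUMMUU in total.
Arrangements with the M's together: treat MM as one letter, giving (7)!/(5!) = 42.
Subtracting, 168 − 42 = 126 arrangements keep the M's apart.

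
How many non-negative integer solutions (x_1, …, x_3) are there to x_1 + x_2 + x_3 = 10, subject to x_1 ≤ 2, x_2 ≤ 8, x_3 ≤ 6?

18

Ignoring the caps, the number of non-negative solutions to x_1+…+x_3 = 10 is C(12,2) = 66.
Subtract solutions that violate a single cap (substitute x_i' = x_i − (cap_i+1)): x_1 ≥ 3 gives C(9,2) = 36; x_2 ≥ 9 gives C(3,2) = 3; x_3 ≥ 7 gives C(5,2) = 10. Together 49.
Add back pairs where two caps are both exceeded: 0 + 1 + 0 = 1.
By inclusion–exclusion the count is 66 − 49 + 1 = 18.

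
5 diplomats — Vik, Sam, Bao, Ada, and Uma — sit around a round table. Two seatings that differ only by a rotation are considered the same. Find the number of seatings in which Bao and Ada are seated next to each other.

Treat {Bao, Ada} as one unit (2 internal orders) and seat the resulting 4 units around the table: (3)! circular arrangements.
So 2 × (3)! = 2 × 6 = 12.

12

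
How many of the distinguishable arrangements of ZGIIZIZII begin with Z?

Fix Z in the first position and arrange the remaining 8 letters.
Those 8 letters have I appearing 5 times and Z appearing twice, giving (8)!/(5!·2!) = 168.

168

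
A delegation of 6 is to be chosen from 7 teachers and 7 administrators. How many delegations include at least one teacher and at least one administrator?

2989

Total 6-person selections from all 14: C(14,6) = 3003.
Subtract selections that omit an entire group: no teachers → C(7,6) = 7; no administrators → C(7,6) = 7.
Both groups omitted at once is impossible, so 3003 − 14 = 2989.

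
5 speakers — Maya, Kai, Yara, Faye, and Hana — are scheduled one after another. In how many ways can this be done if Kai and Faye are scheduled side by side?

48

Glue Kai and Faye into one block (2 internal orders), leaving 4 units to arrange in a row.
That gives 2 × 4! = 2 × 24 = 48.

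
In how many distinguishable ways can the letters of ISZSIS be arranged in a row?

Letter multiplicities in ISZSIS: I×2, S×3, Z×1.
The number of distinct arrangements is 6!/(3!·2!) = 720/12 = 60.

60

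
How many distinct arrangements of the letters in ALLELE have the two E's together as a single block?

Treat the 2 copies of E as a single block. The multiset to arrange is then {EE, A, L, L, L}, 5 items in all.
That gives (5)!/(3!) = 20 arrangements.

20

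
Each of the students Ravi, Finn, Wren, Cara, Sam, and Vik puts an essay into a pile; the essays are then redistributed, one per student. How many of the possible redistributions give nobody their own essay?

265

Count assignments avoiding every fixed point. For any j of the 6 students fixed to their own essay, the other 6−j can be arranged in (6−j)! ways.
By inclusion–exclusion this is Σ_{j=0}^{6} (−1)^j C(6,j)·(6−j)!.
Computing: 720 − 720 + 360 − 120 + 30 − 6 + 1 = 265.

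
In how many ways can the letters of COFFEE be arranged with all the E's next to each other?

Treat the 2 copies of E as a single block. The multiset to arrange is then {EE, C, F, F, O}, 5 items in all.
That gives (5)!/(2!) = 60 arrangements.

60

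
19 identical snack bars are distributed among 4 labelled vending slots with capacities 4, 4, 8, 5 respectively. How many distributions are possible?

Ignoring the caps, the number of non-negative solutions to x_1+…+x_4 = 19 is C(22,3) = 1540.
Subtract solutions that violate a single cap (substitute x_i' = x_i − (cap_i+1)): x_1 ≥ 5 gives C(17,3) = 680; x_2 ≥ 5 gives C(17,3) = 680; x_3 ≥ 9 gives C(13,3) = 286; x_4 ≥ 6 gives C(16,3) = 560. Together 2206.
Add back pairs where two caps are both exceeded: 220 + 56 + 165 + 56 + 165 + 35 = 697.
Subtract triples: 1 + 20 + 0 + 0 = 21.
By inclusion–exclusion the count is 1540 − 2206 + 697 − 21 = 10.

10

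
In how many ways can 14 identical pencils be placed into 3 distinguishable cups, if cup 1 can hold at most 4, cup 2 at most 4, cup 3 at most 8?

Without the upper bounds there are C(16,2) = 120 ways to split 14 among 3 cups.
Subtract solutions that violate a single cap (substitute x_i' = x_i − (cap_i+1)): x_1 ≥ 5 gives C(11,2) = 55; x_2 ≥ 5 gives C(11,2) = 55; x_3 ≥ 9 gives C(7,2) = 21. Together 131.
Add back pairs where two caps are both exceeded: 15 + 1 + 1 = 17.
By inclusion–exclusion the count is 120 − 131 + 17 = 6.

6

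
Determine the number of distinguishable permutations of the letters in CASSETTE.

5040

Letter multiplicities in CASSETTE: A×1, C×1, E×2, S×2, T×2.
So there are 8! / (2!·2!·2!) = 5040 distinguishable arrangements.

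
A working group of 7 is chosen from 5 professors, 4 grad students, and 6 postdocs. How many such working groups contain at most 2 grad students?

Split by how many grad students are chosen (0 through 2).
Sum: C(4,0)·C(11,7) + C(4,1)·C(11,6) + C(4,2)·C(11,5) = 330 + 1848 + 2772 = 4950.

4950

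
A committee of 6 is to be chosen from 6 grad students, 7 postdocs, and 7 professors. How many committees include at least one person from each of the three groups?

32340

With no constraint there are C(20,6) = 38760 possible selections.
Subtract selections that omit an entire group: no grad students → C(14,6) = 3003; no postdocs → C(13,6) = 1716; no professors → C(13,6) = 1716.
Add back selections omitting two groups (i.e. drawn from a single group): C(6,6) + C(7,6) + C(7,6) = 15.
By inclusion–exclusion: 38760 − 6435 + 15 = 32340.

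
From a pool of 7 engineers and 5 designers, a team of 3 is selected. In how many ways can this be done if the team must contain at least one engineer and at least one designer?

Total 3-person selections from all 12: C(12,3) = 220.
Selections missing a whole group: no engineers → C(5,3) = 10; no designers → C(7,3) = 35.
Both groups omitted at once is impossible, so 220 − 45 = 175.

175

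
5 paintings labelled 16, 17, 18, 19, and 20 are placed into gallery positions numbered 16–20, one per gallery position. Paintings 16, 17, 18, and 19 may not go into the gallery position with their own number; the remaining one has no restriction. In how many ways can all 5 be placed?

Let Aᵢ (for 16 ≤ i ≤ 19) be the placements that put painting i in its forbidden gallery position. Any j of these fix j positions, leaving (5−j)! ways to fill the rest, and there are C(4,j) ways to pick which j.
By inclusion–exclusion, the number of valid placements is Σ_{j=0}^{4} (−1)^j C(4,j)·(5−j)!.
Computing: 120 − 96 + 36 − 8 + 1 = 53.

53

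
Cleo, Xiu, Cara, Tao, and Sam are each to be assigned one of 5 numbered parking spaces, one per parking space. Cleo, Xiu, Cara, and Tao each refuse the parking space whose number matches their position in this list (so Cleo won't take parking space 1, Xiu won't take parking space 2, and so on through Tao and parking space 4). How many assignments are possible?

53

Let Aᵢ (for 1 ≤ i ≤ 4) be the placements that put person i in their forbidden parking space. Any j of these fix j positions, leaving (5−j)! ways to fill the rest, and there are C(4,j) ways to pick which j.
By inclusion–exclusion, the number of valid placements is Σ_{j=0}^{4} (−1)^j C(4,j)·(5−j)!.
Computing: 120 − 96 + 36 − 8 + 1 = 53.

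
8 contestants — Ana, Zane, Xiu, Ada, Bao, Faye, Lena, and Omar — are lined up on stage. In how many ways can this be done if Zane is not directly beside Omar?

There are 8! = 40320 arrangements in all. If Zane and Omar are adjacent, merging them into one block gives 2·(7)! = 10080 arrangements.
Complementary counting: 40320 − 10080 = 30240.

30240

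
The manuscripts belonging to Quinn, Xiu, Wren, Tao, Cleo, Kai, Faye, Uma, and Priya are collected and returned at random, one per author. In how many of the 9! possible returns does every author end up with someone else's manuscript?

133496

Let Aᵢ be the assignments in which author i gets their own manuscript. We want the size of the complement of A₁∪…∪A_9.
By inclusion–exclusion this is Σ_{j=0}^{9} (−1)^j C(9,j)·(9−j)!.
Computing: 362880 − 362880 + 181440 − 60480 + 15120 − 3024 + 504 − 72 + 9 − 1 = 133496.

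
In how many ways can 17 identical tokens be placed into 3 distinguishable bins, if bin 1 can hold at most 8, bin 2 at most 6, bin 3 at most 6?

10

By stars and bars, unrestricted non-negative solutions to x_1+…+x_3 = 17 number C(17+2,2) = 171.
Subtract solutions that violate a single cap (substitute x_i' = x_i − (cap_i+1)): x_1 ≥ 9 gives C(10,2) = 45; x_2 ≥ 7 gives C(12,2) = 66; x_3 ≥ 7 gives C(12,2) = 66. Together 177.
Add back pairs where two caps are both exceeded: 3 + 3 + 10 = 16.
By inclusion–exclusion the count is 171 − 177 + 16 = 10.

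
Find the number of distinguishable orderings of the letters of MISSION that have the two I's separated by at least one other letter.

There are 7!/(2!·2!) = 1260 arrangements of MISSION in total.
Arrangements with the I's together: treat II as one letter, giving (6)!/(2!) = 360.
Subtracting, 1260 − 360 = 900 arrangements keep the I's apart.

900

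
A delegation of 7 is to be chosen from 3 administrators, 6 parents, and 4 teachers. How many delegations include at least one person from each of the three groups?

Unrestricted: C(13,7) = 1716 ways to pick any 7 of the 13.
Subtract selections that omit an entire group: no administrators → C(10,7) = 120; no parents → C(7,7) = 1; no teachers → C(9,7) = 36.
Add back selections omitting two groups (i.e. drawn from a single group): C(3,7) + C(6,7) + C(4,7) = 0.
By inclusion–exclusion: 1716 − 157 + 0 = 1559.

1559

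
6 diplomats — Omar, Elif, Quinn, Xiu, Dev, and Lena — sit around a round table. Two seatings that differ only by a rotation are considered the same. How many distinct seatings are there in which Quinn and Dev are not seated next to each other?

Without the restriction there are (5)! = 120 seatings.
Those with Quinn next to Dev: fuse the pair into one unit and seat 5 units around a circle — 2·(4)! = 48.
Subtracting, 120 − 48 = 72.

72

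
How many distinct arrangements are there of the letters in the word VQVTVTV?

Letter multiplicities in VQVTVTV: Q×1, T×2, V×4.
So there are 7! / (4!·2!) = 105 distinguishable arrangements.

105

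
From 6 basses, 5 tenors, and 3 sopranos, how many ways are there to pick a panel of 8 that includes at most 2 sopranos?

2541

Split by how many sopranos are chosen (0 through 2).
Sum: C(3,0)·C(11,8) + C(3,1)·C(11,7) + C(3,2)·C(11,6) = 165 + 990 + 1386 = 2541.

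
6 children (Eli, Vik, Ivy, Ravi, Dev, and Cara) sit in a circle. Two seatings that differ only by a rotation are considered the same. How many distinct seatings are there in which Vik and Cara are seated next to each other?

Treat {Vik, Cara} as one unit (2 internal orders) and seat the resulting 5 units around the table: (4)! circular arrangements.
So 2 × (4)! = 2 × 24 = 48.

48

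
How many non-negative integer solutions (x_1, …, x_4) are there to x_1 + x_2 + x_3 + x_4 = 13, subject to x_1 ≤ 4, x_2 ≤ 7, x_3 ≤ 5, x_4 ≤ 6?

Ignoring the caps, the number of non-negative solutions to x_1+…+x_4 = 13 is C(16,3) = 560.
Subtract solutions that violate a single cap (substitute x_i' = x_i − (cap_i+1)): x_1 ≥ 5 gives C(11,3) = 165; x_2 ≥ 8 gives C(8,3) = 56; x_3 ≥ 6 gives C(10,3) = 120; x_4 ≥ 7 gives C(9,3) = 84. Together 425.
Add back pairs where two caps are both exceeded: 1 + 10 + 4 + 0 + 0 + 1 = 16.
By inclusion–exclusion the count is 560 − 425 + 16 = 151.

151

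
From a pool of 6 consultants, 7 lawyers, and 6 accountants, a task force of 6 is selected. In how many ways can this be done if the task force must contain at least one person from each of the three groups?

22785

Unrestricted: C(19,6) = 27132 ways to pick any 6 of the 19.
Subtract selections that omit an entire group: no consultants → C(13,6) = 1716; no lawyers → C(12,6) = 924; no accountants → C(13,6) = 1716.
Add back selections omitting two groups (i.e. drawn from a single group): C(6,6) + C(7,6) + C(6,6) = 9.
By inclusion–exclusion: 27132 − 4356 + 9 = 22785.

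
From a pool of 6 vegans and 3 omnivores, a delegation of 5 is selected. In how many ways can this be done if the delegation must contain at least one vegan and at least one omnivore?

120

Total 5-person selections from all 9: C(9,5) = 126.
Subtract selections that omit an entire group: no vegans → C(3,5) = 0; no omnivores → C(6,5) = 6.
Both groups omitted at once is impossible, so 126 − 6 = 120.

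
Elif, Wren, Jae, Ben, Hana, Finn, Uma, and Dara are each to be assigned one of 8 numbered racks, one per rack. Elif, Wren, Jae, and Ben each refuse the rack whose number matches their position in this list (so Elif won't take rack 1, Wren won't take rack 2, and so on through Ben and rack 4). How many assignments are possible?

24024

Let Aᵢ (for 1 ≤ i ≤ 4) be the placements that put person i in their forbidden rack. Any j of these fix j positions, leaving (8−j)! ways to fill the rest, and there are C(4,j) ways to pick which j.
By inclusion–exclusion, the number of valid placements is Σ_{j=0}^{4} (−1)^j C(4,j)·(8−j)!.
Computing: 40320 − 20160 + 4320 − 480 + 24 = 24024.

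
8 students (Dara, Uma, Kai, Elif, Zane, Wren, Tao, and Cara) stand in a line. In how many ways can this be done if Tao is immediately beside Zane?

Glue Tao and Zane into one block (2 internal orders), leaving 7 units to arrange in a row.
That gives 2 × 7! = 2 × 5040 = 10080.

10080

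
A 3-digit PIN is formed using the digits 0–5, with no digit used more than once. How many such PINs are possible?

120

With no repetition, fill the 3 digits in order: 6 choices, then 5, down to 4.
That product is 6 × 5 × 4 = 120.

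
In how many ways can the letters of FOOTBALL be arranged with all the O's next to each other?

2520

Treat the 2 copies of O as a single block. The multiset to arrange is then {OO, A, B, F, L, L, T}, 7 items in all.
That gives (7)!/(2!) = 2520 arrangements.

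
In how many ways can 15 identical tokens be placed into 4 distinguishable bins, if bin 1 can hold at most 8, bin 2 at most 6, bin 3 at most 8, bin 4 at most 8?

399

Without the upper bounds there are C(18,3) = 816 ways to split 15 among 4 bins.
Subtract solutions that violate a single cap (substitute x_i' = x_i − (cap_i+1)): x_1 ≥ 9 gives C(9,3) = 84; x_2 ≥ 7 gives C(11,3) = 165; x_3 ≥ 9 gives C(9,3) = 84; x_4 ≥ 9 gives C(9,3) = 84. Together 417.
No two caps can be exceeded simultaneously, so the pair terms are all 0.
By inclusion–exclusion the count is 816 − 417 + 0 = 399.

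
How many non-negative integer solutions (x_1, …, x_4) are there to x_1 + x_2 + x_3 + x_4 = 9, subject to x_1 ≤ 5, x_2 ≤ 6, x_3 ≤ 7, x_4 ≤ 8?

Ignoring the caps, the number of non-negative solutions to x_1+…+x_4 = 9 is C(12,3) = 220.
Subtract solutions that violate a single cap (substitute x_i' = x_i − (cap_i+1)): x_1 ≥ 6 gives C(6,3) = 20; x_2 ≥ 7 gives C(5,3) = 10; x_3 ≥ 8 gives C(4,3) = 4; x_4 ≥ 9 gives C(3,3) = 1. Together 35.
No two caps can be exceeded simultaneously, so the pair terms are all 0.
By inclusion–exclusion the count is 220 − 35 + 0 = 185.

185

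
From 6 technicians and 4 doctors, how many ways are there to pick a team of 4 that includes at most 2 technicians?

Split by how many technicians are chosen (0 through 2).
Sum: C(6,0)·C(4,4) + C(6,1)·C(4,3) + C(6,2)·C(4,2) = 1 + 24 + 90 = 115.

115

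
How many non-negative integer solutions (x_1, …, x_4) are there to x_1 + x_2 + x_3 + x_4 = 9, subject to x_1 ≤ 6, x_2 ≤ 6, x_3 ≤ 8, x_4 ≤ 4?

164

Ignoring the caps, the number of non-negative solutions to x_1+…+x_4 = 9 is C(12,3) = 220.
Subtract solutions that violate a single cap (substitute x_i' = x_i − (cap_i+1)): x_1 ≥ 7 gives C(5,3) = 10; x_2 ≥ 7 gives C(5,3) = 10; x_3 ≥ 9 gives C(3,3) = 1; x_4 ≥ 5 gives C(7,3) = 35. Together 56.
No two caps can be exceeded simultaneously, so the pair terms are all 0.
By inclusion–exclusion the count is 220 − 56 + 0 = 164.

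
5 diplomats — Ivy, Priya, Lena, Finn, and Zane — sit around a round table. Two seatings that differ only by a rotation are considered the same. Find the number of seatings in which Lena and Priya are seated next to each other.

Glue Lena and Priya into a block (2 internal orders). Seating 4 units around a circle gives (3)! arrangements.
So 2 × (3)! = 2 × 6 = 12.

12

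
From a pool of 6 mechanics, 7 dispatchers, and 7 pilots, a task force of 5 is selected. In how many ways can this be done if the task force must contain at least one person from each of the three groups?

With no constraint there are C(20,5) = 15504 possible selections.
Subtract selections that omit an entire group: no mechanics → C(14,5) = 2002; no dispatchers → C(13,5) = 1287; no pilots → C(13,5) = 1287.
Add back selections omitting two groups (i.e. drawn from a single group): C(6,5) + C(7,5) + C(7,5) = 48.
By inclusion–exclusion: 15504 − 4576 + 48 = 10976.

10976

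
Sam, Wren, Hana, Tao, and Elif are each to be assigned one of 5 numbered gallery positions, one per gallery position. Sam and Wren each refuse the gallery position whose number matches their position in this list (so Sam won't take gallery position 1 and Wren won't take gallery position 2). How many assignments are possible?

Let Aᵢ (for i ∈ {1, 2}) be the placements that put person i in their forbidden gallery position. Any j of these fix j positions, leaving (5−j)! ways to fill the rest, and there are C(2,j) ways to pick which j.
By inclusion–exclusion, the number of valid placements is Σ_{j=0}^{2} (−1)^j C(2,j)·(5−j)!.
Computing: 120 − 48 + 6 = 78.

78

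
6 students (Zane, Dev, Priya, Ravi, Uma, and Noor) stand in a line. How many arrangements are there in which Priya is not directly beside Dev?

480

Of the 6! = 720 arrangements, those with Priya and Dev adjacent number 2 × 5! = 240 (treat the pair as a block with 2 internal orders).
Complementary counting: 720 − 240 = 480.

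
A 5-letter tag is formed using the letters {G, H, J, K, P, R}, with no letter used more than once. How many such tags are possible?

With no repetition, fill the 5 letters in order: 6 choices, then 5, down to 2.
That product is 6 × 5 × 4 × 3 × 2 = 720.

720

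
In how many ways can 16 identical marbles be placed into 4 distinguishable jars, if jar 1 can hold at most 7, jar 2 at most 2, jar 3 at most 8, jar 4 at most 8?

Without the upper bounds there are C(19,3) = 969 ways to split 16 among 4 jars.
Subtract solutions that violate a single cap (substitute x_i' = x_i − (cap_i+1)): x_1 ≥ 8 gives C(11,3) = 165; x_2 ≥ 3 gives C(16,3) = 560; x_3 ≥ 9 gives C(10,3) = 120; x_4 ≥ 9 gives C(10,3) = 120. Together 965.
Add back pairs where two caps are both exceeded: 56 + 0 + 0 + 35 + 35 + 0 = 126.
By inclusion–exclusion the count is 969 − 965 + 126 = 130.

130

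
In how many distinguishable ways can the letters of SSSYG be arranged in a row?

20

Letter multiplicities in SSSYG: G×1, S×3, Y×1.
The number of distinct arrangements is 5!/(3!) = 120/6 = 20.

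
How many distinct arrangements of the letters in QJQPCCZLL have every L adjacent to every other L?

Treat the 2 copies of L as a single block. The multiset to arrange is then {LL, C, C, J, P, Q, Q, Z}, 8 items in all.
That gives (8)!/(2!·2!) = 10080 arrangements.

10080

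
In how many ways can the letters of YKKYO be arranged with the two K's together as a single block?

12

Treat the 2 copies of K as a single block. The multiset to arrange is then {KK, O, Y, Y}, 4 items in all.
That gives (4)!/(2!) = 12 arrangements.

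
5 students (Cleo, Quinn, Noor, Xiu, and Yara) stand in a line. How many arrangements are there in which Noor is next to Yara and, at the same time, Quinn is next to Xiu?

24

Treat {Noor,Yara} as one block (2 orders) and {Quinn,Xiu} as another (2 orders).
That leaves 3 units to arrange: 2 × 2 × 3! = 4 × 6 = 24.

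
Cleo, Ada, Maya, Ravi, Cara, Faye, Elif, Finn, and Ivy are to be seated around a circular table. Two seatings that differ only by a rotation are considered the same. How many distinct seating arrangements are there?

40320

Seat Cleo anywhere (absorbing the rotational symmetry), then permute the other 8: (8)! = 40320.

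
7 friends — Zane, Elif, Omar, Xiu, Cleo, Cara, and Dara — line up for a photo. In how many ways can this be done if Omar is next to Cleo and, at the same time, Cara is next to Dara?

480

Treat {Omar,Cleo} as one block (2 orders) and {Cara,Dara} as another (2 orders).
That leaves 5 units to arrange: 2 × 2 × 5! = 4 × 120 = 480.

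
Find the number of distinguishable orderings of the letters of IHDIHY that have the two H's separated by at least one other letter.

120

There are 6!/(2!·2!) = 180 arrangements of IHDIHY in total.
Arrangements with the H's together: treat HH as one letter, giving (5)!/(2!) = 60.
Hence 180 − 60 = 120.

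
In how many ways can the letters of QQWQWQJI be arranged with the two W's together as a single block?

210

Treat the 2 copies of W as a single block. The multiset to arrange is then {WW, I, J, Q, Q, Q, Q}, 7 items in all.
That gives (7)!/(4!) = 210 arrangements.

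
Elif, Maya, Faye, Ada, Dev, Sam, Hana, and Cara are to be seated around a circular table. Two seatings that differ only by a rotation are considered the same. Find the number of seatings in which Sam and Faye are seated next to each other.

1440

Glue Sam and Faye into a block (2 internal orders). Seating 7 units around a circle gives (6)! arrangements.
So 2 × (6)! = 2 × 720 = 1440.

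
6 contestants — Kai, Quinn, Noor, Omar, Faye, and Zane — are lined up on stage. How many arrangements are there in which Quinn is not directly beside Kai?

480

There are 6! = 720 arrangements in all. If Quinn and Kai are adjacent, merging them into one block gives 2·(5)! = 240 arrangements.
Complementary counting: 720 − 240 = 480.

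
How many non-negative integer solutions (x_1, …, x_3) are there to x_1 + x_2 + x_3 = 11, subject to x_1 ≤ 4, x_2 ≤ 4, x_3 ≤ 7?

15

By stars and bars, unrestricted non-negative solutions to x_1+…+x_3 = 11 number C(11+2,2) = 78.
Subtract solutions that violate a single cap (substitute x_i' = x_i − (cap_i+1)): x_1 ≥ 5 gives C(8,2) = 28; x_2 ≥ 5 gives C(8,2) = 28; x_3 ≥ 8 gives C(5,2) = 10. Together 66.
Add back pairs where two caps are both exceeded: 3 + 0 + 0 = 3.
By inclusion–exclusion the count is 78 − 66 + 3 = 15.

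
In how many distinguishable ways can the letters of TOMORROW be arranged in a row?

3360

The 8 letters of TOMORROW have repeats: O appearing 3 times and R appearing twice.
The number of distinct arrangements is 8!/(3!·2!) = 40320/12 = 3360.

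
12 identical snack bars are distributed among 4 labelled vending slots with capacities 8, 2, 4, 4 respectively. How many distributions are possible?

56

Ignoring the caps, the number of non-negative solutions to x_1+…+x_4 = 12 is C(15,3) = 455.
Subtract solutions that violate a single cap (substitute x_i' = x_i − (cap_i+1)): x_1 ≥ 9 gives C(6,3) = 20; x_2 ≥ 3 gives C(12,3) = 220; x_3 ≥ 5 gives C(10,3) = 120; x_4 ≥ 5 gives C(10,3) = 120. Together 480.
Add back pairs where two caps are both exceeded: 1 + 0 + 0 + 35 + 35 + 10 = 81.
By inclusion–exclusion the count is 455 − 480 + 81 = 56.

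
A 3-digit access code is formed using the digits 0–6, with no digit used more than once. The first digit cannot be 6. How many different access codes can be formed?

180

The first digit has 7−1 = 6 choices (anything except 6).
The remaining 2 digits are filled from the other 6 symbols without repetition: 6 × 5 = 30.
Total: 6 × 30 = 180.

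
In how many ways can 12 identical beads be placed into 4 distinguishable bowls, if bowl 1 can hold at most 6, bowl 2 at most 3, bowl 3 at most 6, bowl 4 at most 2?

42

Ignoring the caps, the number of non-negative solutions to x_1+…+x_4 = 12 is C(15,3) = 455.
Subtract solutions that violate a single cap (substitute x_i' = x_i − (cap_i+1)): x_1 ≥ 7 gives C(8,3) = 56; x_2 ≥ 4 gives C(11,3) = 165; x_3 ≥ 7 gives C(8,3) = 56; x_4 ≥ 3 gives C(12,3) = 220. Together 497.
Add back pairs where two caps are both exceeded: 4 + 0 + 10 + 4 + 56 + 10 = 84.
By inclusion–exclusion the count is 455 − 497 + 84 = 42.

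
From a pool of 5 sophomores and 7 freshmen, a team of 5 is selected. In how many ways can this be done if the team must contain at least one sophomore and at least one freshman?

Total 5-person selections from all 12: C(12,5) = 792.
Selections missing a whole group: no sophomores → C(7,5) = 21; no freshmen → C(5,5) = 1.
Both groups omitted at once is impossible, so 792 − 22 = 770.

770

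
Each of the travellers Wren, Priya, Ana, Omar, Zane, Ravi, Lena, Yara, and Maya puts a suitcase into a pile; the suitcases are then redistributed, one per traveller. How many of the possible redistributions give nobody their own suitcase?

133496

Let Aᵢ be the assignments in which traveller i gets their own suitcase. We want the size of the complement of A₁∪…∪A_9.
By inclusion–exclusion this is Σ_{j=0}^{9} (−1)^j C(9,j)·(9−j)!.
Computing: 362880 − 362880 + 181440 − 60480 + 15120 − 3024 + 504 − 72 + 9 − 1 = 133496.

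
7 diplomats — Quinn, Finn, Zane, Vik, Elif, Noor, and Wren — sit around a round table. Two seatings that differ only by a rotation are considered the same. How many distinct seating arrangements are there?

Around a circle, 7 distinct people have 7!/7 = (6)! = 720 rotationally distinct seatings.

720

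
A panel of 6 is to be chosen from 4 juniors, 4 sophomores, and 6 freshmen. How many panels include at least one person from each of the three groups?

2556

Unrestricted: C(14,6) = 3003 ways to pick any 6 of the 14.
Selections missing a whole group: no juniors → C(10,6) = 210; no sophomores → C(10,6) = 210; no freshmen → C(8,6) = 28.
Add back selections omitting two groups (i.e. drawn from a single group): C(4,6) + C(4,6) + C(6,6) = 1.
By inclusion–exclusion: 3003 − 448 + 1 = 2556.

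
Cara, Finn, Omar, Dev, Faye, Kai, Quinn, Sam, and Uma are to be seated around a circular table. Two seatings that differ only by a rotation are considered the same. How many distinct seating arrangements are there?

Seat Cara anywhere (absorbing the rotational symmetry), then permute the other 8: (8)! = 40320.

40320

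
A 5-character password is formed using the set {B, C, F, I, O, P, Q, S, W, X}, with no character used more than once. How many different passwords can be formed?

This is a permutation of 5 out of 10: P(10,5) = 10!/5!.
10 × 9 × 8 × 7 × 6 = 30240.

30240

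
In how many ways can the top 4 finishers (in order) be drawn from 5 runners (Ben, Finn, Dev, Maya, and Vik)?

120

This is an ordered selection of 4 from 5: P(5,4).
That gives 5 × 4 × 3 × 2 = 120.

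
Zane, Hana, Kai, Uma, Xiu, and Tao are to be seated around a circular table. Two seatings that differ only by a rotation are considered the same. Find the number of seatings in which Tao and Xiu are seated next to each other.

Treat {Tao, Xiu} as one unit (2 internal orders) and seat the resulting 5 units around the table: (4)! circular arrangements.
So 2 × (4)! = 2 × 24 = 48.

48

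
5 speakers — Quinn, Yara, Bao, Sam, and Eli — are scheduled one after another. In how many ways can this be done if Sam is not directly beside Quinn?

72

Of the 5! = 120 arrangements, those with Sam and Quinn adjacent number 2 × 4! = 48 (treat the pair as a block with 2 internal orders).
Complementary counting: 120 − 48 = 72.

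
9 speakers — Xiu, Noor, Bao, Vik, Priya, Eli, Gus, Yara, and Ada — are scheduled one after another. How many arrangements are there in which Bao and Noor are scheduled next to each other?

Place the 7 others and the Bao-Noor pair as 8 objects in a line; the pair has 2 internal arrangements.
So the count is 2·(8)! = 80640.

80640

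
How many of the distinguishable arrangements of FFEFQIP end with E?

With the last slot taken by E, it remains to arrange the other 6 letters (FFFQIP).
Those 6 letters have F appearing 3 times, giving (6)!/(3!) = 120.

120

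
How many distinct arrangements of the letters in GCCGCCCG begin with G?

Fix G in the first position and arrange the remaining 7 letters.
Those 7 letters have C appearing 5 times and G appearing twice, giving (7)!/(5!·2!) = 21.

21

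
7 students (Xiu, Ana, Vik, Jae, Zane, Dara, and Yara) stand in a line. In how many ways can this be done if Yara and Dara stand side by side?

Place the 5 others and the Yara-Dara pair as 6 objects in a line; the pair has 2 internal arrangements.
That gives 2 × 6! = 2 × 720 = 1440.

1440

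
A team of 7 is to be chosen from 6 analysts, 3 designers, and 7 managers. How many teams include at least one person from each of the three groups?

Total 7-person selections from all 16: C(16,7) = 11440.
Selections missing a whole group: no analysts → C(10,7) = 120; no designers → C(13,7) = 1716; no managers → C(9,7) = 36.
Add back selections omitting two groups (i.e. drawn from a single group): C(6,7) + C(3,7) + C(7,7) = 1.
By inclusion–exclusion: 11440 − 1872 + 1 = 9569.

9569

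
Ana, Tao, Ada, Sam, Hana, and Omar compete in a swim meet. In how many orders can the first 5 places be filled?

This is an ordered selection of 5 from 6: P(6,5).
That gives 6 × 5 × 4 × 3 × 2 = 720.

720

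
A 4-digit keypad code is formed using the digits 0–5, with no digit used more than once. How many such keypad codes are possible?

This is a permutation of 4 out of 6: P(6,4) = 6!/2!.
That product is 6 × 5 × 4 × 3 = 360.

360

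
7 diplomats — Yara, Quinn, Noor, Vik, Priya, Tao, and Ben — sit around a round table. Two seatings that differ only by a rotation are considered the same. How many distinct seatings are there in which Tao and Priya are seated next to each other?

240

Glue Tao and Priya into a block (2 internal orders). Seating 6 units around a circle gives (5)! arrangements.
So 2 × (5)! = 2 × 120 = 240.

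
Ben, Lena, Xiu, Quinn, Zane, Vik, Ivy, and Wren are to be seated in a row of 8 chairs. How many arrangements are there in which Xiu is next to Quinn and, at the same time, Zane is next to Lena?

Treat {Xiu,Quinn} as one block (2 orders) and {Zane,Lena} as another (2 orders).
That leaves 6 units to arrange: 2 × 2 × 6! = 4 × 720 = 2880.

2880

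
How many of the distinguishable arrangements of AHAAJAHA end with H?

With the last slot taken by H, it remains to arrange the other 7 letters (AAAJAHA).
Those 7 letters have A appearing 5 times, giving (7)!/(5!) = 42.

42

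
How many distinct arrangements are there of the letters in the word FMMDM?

20

Letter multiplicities in FMMDM: D×1, F×1, M×3.
Dividing 5! = 120 by 3! = 6 for the repeated letters gives 20.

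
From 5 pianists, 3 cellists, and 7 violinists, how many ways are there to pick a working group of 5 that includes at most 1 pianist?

1302

Split by how many pianists are chosen (0 through 1).
Sum: C(5,0)·C(10,5) + C(5,1)·C(10,4) = 252 + 1050 = 1302.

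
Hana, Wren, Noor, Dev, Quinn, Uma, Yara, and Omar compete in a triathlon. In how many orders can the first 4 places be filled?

This is an ordered selection of 4 from 8: P(8,4).
That gives 8 × 7 × 6 × 5 = 1680.

1680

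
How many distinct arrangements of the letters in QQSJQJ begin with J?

Fix J in the first position and arrange the remaining 5 letters.
Those 5 letters have Q appearing 3 times, giving (5)!/(3!) = 20.

20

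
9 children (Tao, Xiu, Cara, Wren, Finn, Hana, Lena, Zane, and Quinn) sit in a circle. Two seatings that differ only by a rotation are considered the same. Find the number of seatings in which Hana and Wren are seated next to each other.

Glue Hana and Wren into a block (2 internal orders). Seating 8 units around a circle gives (7)! arrangements.
So 2 × (7)! = 2 × 5040 = 10080.

10080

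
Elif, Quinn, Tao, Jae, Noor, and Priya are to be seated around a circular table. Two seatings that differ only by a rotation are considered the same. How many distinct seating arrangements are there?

120

Fix one person's seat to break rotational symmetry; the remaining 5 people can be arranged in (5)! = 120 ways.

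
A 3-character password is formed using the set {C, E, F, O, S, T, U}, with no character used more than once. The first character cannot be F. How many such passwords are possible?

180

The first character has 7−1 = 6 choices (anything except F).
The remaining 2 characters are filled from the other 6 symbols without repetition: 6 × 5 = 30.
Total: 6 × 30 = 180.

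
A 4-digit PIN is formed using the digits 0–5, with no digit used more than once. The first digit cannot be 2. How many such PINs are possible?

The first digit has 6−1 = 5 choices (anything except 2).
The remaining 3 digits are filled from the other 5 symbols without repetition: 5 × 4 × 3 = 60.
Total: 5 × 60 = 300.

300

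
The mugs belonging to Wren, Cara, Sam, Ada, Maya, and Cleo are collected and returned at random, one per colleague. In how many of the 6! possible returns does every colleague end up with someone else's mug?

265

Let Aᵢ be the assignments in which colleague i gets their own mug. We want the size of the complement of A₁∪…∪A_6.
By inclusion–exclusion this is Σ_{j=0}^{6} (−1)^j C(6,j)·(6−j)!.
Computing: 720 − 720 + 360 − 120 + 30 − 6 + 1 = 265.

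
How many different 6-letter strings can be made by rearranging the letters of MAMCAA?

MAMCAA has 6 letters with A appearing 3 times and M appearing twice.
So there are 6! / (3!·2!) = 60 distinguishable arrangements.

60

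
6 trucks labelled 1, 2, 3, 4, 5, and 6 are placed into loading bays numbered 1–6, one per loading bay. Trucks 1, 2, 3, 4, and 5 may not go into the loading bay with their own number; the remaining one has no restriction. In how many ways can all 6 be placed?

Let Aᵢ (for 1 ≤ i ≤ 5) be the placements that put truck i in its forbidden loading bay. Any j of these fix j positions, leaving (6−j)! ways to fill the rest, and there are C(5,j) ways to pick which j.
By inclusion–exclusion, the number of valid placements is Σ_{j=0}^{5} (−1)^j C(5,j)·(6−j)!.
Computing: 720 − 600 + 240 − 60 + 10 − 1 = 309.

309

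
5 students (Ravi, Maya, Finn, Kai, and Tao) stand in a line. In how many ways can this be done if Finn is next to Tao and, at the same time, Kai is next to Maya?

Treat {Finn,Tao} as one block (2 orders) and {Kai,Maya} as another (2 orders).
That leaves 3 units to arrange: 2 × 2 × 3! = 4 × 6 = 24.

24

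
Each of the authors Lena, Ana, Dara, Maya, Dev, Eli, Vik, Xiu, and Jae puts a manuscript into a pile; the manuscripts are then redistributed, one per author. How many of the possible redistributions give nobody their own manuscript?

133496

Let Aᵢ be the assignments in which author i gets their own manuscript. We want the size of the complement of A₁∪…∪A_9.
By inclusion–exclusion this is Σ_{j=0}^{9} (−1)^j C(9,j)·(9−j)!.
Computing: 362880 − 362880 + 181440 − 60480 + 15120 − 3024 + 504 − 72 + 9 − 1 = 133496.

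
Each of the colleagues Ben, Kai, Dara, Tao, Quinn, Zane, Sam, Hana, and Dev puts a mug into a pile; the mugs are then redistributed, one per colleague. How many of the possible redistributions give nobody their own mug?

This is the derangement count D_9: permutations of 9 items with no fixed point.
By inclusion–exclusion this is Σ_{j=0}^{9} (−1)^j C(9,j)·(9−j)!.
Computing: 362880 − 362880 + 181440 − 60480 + 15120 − 3024 + 504 − 72 + 9 − 1 = 133496.

133496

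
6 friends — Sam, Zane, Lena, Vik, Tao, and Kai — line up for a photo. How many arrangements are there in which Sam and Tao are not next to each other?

There are 6! = 720 arrangements in all. If Sam and Tao are adjacent, merging them into one block gives 2·(5)! = 240 arrangements.
So 720 − 240 = 480 arrangements keep them apart.

480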